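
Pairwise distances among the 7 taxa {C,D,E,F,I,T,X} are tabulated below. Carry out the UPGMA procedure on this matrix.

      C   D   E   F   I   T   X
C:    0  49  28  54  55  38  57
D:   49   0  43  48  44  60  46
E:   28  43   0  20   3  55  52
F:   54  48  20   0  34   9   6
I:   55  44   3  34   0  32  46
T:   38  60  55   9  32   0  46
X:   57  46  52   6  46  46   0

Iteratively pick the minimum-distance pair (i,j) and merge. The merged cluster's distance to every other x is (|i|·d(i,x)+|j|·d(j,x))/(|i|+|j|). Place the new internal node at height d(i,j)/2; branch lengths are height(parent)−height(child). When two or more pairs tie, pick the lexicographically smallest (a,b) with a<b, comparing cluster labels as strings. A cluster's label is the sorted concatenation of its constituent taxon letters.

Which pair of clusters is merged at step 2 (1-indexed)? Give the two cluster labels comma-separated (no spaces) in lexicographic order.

F,X

1. join E+I (d=3) ⇒ EI; edges |E|=3/2, |I|=3/2
  updated: d(C,EI)=83/2, d(D,EI)=87/2, d(EI,F)=27, d(EI,T)=87/2, d(EI,X)=49
2. join F+X (d=6) ⇒ FX; edges |F|=3, |X|=3
  updated: d(C,FX)=111/2, d(D,FX)=47, d(EI,FX)=38, d(FX,T)=55/2
3. join FX+T (d=55/2) ⇒ FTX; edges |FX|=43/4, |T|=55/4
  updated: d(C,FTX)=149/3, d(D,FTX)=154/3, d(EI,FTX)=239/6
4. join EI+FTX (d=239/6) ⇒ EFITX; edges |EI|=221/12, |FTX|=37/6
  updated: d(C,EFITX)=232/5, d(D,EFITX)=241/5
5. join C+EFITX (d=232/5) ⇒ CEFITX; edges |C|=116/5, |EFITX|=197/60
  updated: d(CEFITX,D)=145/3
6. join CEFITX+D (d=145/3) ⇒ CDEFITX; edges |CEFITX|=29/30, |D|=145/6
final tree: ((C:116/5,((E:3/2,I:3/2):221/12,((F:3,X:3):43/4,T:55/4):37/6):197/60):29/30,D:145/6)
total length: 1097/10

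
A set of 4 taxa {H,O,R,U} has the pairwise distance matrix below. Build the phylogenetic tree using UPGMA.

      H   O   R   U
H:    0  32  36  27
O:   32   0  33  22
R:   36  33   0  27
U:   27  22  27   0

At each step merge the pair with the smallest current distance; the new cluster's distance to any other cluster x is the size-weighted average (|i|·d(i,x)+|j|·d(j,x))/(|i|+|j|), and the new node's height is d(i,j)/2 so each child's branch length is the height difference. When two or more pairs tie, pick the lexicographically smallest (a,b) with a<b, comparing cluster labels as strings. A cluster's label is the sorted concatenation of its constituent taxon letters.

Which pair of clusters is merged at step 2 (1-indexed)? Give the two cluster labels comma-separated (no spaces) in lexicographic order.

step 1: merge (O,U) at d=22; branch lengths O→11, U→11; new cluster OU
  updated: d(H,OU)=59/2, d(OU,R)=30
step 2: merge (H,OU) at d=59/2; branch lengths H→59/4, OU→15/4; new cluster HOU
  updated: d(HOU,R)=32
step 3: merge (HOU,R) at d=32; branch lengths HOU→5/4, R→16; new cluster HORU
final tree: ((H:59/4,(O:11,U:11):15/4):5/4,R:16)
total length: 231/4

H,OU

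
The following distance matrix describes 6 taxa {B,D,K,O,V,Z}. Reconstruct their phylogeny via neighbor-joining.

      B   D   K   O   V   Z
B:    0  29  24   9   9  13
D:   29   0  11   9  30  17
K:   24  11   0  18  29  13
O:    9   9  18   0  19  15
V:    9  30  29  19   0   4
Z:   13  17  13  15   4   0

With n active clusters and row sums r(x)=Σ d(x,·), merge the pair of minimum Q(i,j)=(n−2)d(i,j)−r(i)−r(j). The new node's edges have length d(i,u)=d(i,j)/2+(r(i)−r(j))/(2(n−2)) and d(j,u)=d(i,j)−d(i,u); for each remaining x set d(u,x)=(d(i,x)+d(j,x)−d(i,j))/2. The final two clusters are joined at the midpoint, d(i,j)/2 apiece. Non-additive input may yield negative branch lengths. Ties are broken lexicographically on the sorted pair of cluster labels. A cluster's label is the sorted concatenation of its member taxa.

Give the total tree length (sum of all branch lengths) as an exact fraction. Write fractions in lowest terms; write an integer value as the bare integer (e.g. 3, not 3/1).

615/16

step 1: merge (D,K) at d=11, Q=-147; branch lengths D→45/8, K→43/8; new cluster DK
  updated: d(B,DK)=21, d(DK,O)=8, d(DK,V)=24, d(DK,Z)=19/2
step 2: merge (DK,O) at d=8, Q=-179/2; branch lengths DK→71/12, O→25/12; new cluster DKO
  updated: d(B,DKO)=11, d(DKO,V)=35/2, d(DKO,Z)=33/4
step 3: merge (B,DKO) at d=11, Q=-191/4; branch lengths B→73/16, DKO→103/16; new cluster BDKO
  updated: d(BDKO,V)=31/4, d(BDKO,Z)=41/8
step 4: merge (BDKO,V) at d=31/4, Q=-135/8; branch lengths BDKO→71/16, V→53/16; new cluster BDKOV
  updated: d(BDKOV,Z)=11/16
step 5: merge (BDKOV,Z) at d=11/16; branch lengths BDKOV→11/32, Z→11/32; new cluster BDKOVZ
final tree: (((B:73/16,((D:45/8,K:43/8):71/12,O:25/12):103/16):71/16,V:53/16):11/32,Z:11/32)
total length: 615/16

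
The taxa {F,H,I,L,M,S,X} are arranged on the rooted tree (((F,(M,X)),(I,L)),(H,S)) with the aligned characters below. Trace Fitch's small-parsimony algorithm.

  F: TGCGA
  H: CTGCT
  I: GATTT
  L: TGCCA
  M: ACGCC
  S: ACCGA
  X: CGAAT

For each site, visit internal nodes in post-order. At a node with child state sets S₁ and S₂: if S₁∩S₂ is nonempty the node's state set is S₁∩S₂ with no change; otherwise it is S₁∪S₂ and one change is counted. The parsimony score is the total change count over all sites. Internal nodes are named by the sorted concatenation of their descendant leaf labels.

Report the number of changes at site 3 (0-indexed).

4

site 0, node MX: M={A} ∪ X={C} → {A,C} (+1)
site 0, node FMX: F={T} ∪ MX={A,C} → {A,C,T} (+1)
site 0, node IL: I={G} ∪ L={T} → {G,T} (+1)
site 0, node FILMX: FMX={A,C,T} ∩ IL={G,T} → {T} (+0)
site 0, node HS: H={C} ∪ S={A} → {A,C} (+1)
site 0, node FHILMSX: FILMX={T} ∪ HS={A,C} → {A,C,T} (+1)
site 1, node MX: M={C} ∪ X={G} → {C,G} (+1)
site 1, node FMX: F={G} ∩ MX={C,G} → {G} (+0)
site 1, node IL: I={A} ∪ L={G} → {A,G} (+1)
site 1, node FILMX: FMX={G} ∩ IL={A,G} → {G} (+0)
site 1, node HS: H={T} ∪ S={C} → {C,T} (+1)
site 1, node FHILMSX: FILMX={G} ∪ HS={C,T} → {C,G,T} (+1)
site 2, node MX: M={G} ∪ X={A} → {A,G} (+1)
site 2, node FMX: F={C} ∪ MX={A,G} → {A,C,G} (+1)
site 2, node IL: I={T} ∪ L={C} → {C,T} (+1)
site 2, node FILMX: FMX={A,C,G} ∩ IL={C,T} → {C} (+0)
site 2, node HS: H={G} ∪ S={C} → {C,G} (+1)
site 2, node FHILMSX: FILMX={C} ∩ HS={C,G} → {C} (+0)
site 3, node MX: M={C} ∪ X={A} → {A,C} (+1)
site 3, node FMX: F={G} ∪ MX={A,C} → {A,C,G} (+1)
site 3, node IL: I={T} ∪ L={C} → {C,T} (+1)
site 3, node FILMX: FMX={A,C,G} ∩ IL={C,T} → {C} (+0)
site 3, node HS: H={C} ∪ S={G} → {C,G} (+1)
site 3, node FHILMSX: FILMX={C} ∩ HS={C,G} → {C} (+0)
site 4, node MX: M={C} ∪ X={T} → {C,T} (+1)
site 4, node FMX: F={A} ∪ MX={C,T} → {A,C,T} (+1)
site 4, node IL: I={T} ∪ L={A} → {A,T} (+1)
site 4, node FILMX: FMX={A,C,T} ∩ IL={A,T} → {A,T} (+0)
site 4, node HS: H={T} ∪ S={A} → {A,T} (+1)
site 4, node FHILMSX: FILMX={A,T} ∩ HS={A,T} → {A,T} (+0)
per-site changes: [5, 4, 4, 4, 4]; total = 21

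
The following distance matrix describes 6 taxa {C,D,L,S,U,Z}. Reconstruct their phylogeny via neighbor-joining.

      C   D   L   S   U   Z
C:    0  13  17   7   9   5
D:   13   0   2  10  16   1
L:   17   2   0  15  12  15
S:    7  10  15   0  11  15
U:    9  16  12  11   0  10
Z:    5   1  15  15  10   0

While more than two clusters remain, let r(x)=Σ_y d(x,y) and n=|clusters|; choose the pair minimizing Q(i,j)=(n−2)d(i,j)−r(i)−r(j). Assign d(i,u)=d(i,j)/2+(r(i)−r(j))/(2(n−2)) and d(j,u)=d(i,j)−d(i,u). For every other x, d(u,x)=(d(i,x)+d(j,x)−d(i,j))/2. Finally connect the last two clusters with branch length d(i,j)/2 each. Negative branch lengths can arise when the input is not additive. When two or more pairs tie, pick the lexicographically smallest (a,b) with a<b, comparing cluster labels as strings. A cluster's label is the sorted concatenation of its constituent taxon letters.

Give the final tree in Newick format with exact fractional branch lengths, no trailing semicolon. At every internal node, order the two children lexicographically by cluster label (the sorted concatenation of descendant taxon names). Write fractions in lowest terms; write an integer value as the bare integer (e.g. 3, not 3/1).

(((C:33/16,S:79/16):23/16,((D:-11/8,L:27/8):59/12,Z:25/12):47/16):81/32,U:81/32)

1. join D+L (d=2, Q=-95) ⇒ DL; edges |D|=-11/8, |L|=27/8
  updated: d(C,DL)=14, d(DL,S)=23/2, d(DL,U)=13, d(DL,Z)=7
2. join DL+Z (d=7, Q=-123/2) ⇒ DLZ; edges |DL|=59/12, |Z|=25/12
  updated: d(C,DLZ)=6, d(DLZ,S)=39/4, d(DLZ,U)=8
3. join C+S (d=7, Q=-143/4) ⇒ CS; edges |C|=33/16, |S|=79/16
  updated: d(CS,DLZ)=35/8, d(CS,U)=13/2
4. join CS+DLZ (d=35/8, Q=-151/8) ⇒ CDLSZ; edges |CS|=23/16, |DLZ|=47/16
  updated: d(CDLSZ,U)=81/16
5. join CDLSZ+U (d=81/16) ⇒ CDLSUZ; edges |CDLSZ|=81/32, |U|=81/32
final tree: (((C:33/16,S:79/16):23/16,((D:-11/8,L:27/8):59/12,Z:25/12):47/16):81/32,U:81/32)
total length: 407/16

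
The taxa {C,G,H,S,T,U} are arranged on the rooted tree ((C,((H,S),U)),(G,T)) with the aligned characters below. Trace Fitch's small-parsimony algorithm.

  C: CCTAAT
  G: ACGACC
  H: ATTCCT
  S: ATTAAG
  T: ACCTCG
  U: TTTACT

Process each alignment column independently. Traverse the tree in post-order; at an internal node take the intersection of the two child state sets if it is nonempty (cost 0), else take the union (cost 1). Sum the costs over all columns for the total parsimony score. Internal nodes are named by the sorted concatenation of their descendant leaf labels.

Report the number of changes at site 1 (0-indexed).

HS@0: {A} ∩ {A} = {A} (intersection, +0)
HSU@0: {A} ∪ {T} = {A,T} (union, +1)
CHSU@0: {C} ∪ {A,T} = {A,C,T} (union, +1)
GT@0: {A} ∩ {A} = {A} (intersection, +0)
CGHSTU@0: {A,C,T} ∩ {A} = {A} (intersection, +0)
HS@1: {T} ∩ {T} = {T} (intersection, +0)
HSU@1: {T} ∩ {T} = {T} (intersection, +0)
CHSU@1: {C} ∪ {T} = {C,T} (union, +1)
GT@1: {C} ∩ {C} = {C} (intersection, +0)
CGHSTU@1: {C,T} ∩ {C} = {C} (intersection, +0)
HS@2: {T} ∩ {T} = {T} (intersection, +0)
HSU@2: {T} ∩ {T} = {T} (intersection, +0)
CHSU@2: {T} ∩ {T} = {T} (intersection, +0)
GT@2: {G} ∪ {C} = {C,G} (union, +1)
CGHSTU@2: {T} ∪ {C,G} = {C,G,T} (union, +1)
HS@3: {C} ∪ {A} = {A,C} (union, +1)
HSU@3: {A,C} ∩ {A} = {A} (intersection, +0)
CHSU@3: {A} ∩ {A} = {A} (intersection, +0)
GT@3: {A} ∪ {T} = {A,T} (union, +1)
CGHSTU@3: {A} ∩ {A,T} = {A} (intersection, +0)
HS@4: {C} ∪ {A} = {A,C} (union, +1)
HSU@4: {A,C} ∩ {C} = {C} (intersection, +0)
CHSU@4: {A} ∪ {C} = {A,C} (union, +1)
GT@4: {C} ∩ {C} = {C} (intersection, +0)
CGHSTU@4: {A,C} ∩ {C} = {C} (intersection, +0)
HS@5: {T} ∪ {G} = {G,T} (union, +1)
HSU@5: {G,T} ∩ {T} = {T} (intersection, +0)
CHSU@5: {T} ∩ {T} = {T} (intersection, +0)
GT@5: {C} ∪ {G} = {C,G} (union, +1)
CGHSTU@5: {T} ∪ {C,G} = {C,G,T} (union, +1)
per-site changes: [2, 1, 2, 2, 2, 3]; total = 12

1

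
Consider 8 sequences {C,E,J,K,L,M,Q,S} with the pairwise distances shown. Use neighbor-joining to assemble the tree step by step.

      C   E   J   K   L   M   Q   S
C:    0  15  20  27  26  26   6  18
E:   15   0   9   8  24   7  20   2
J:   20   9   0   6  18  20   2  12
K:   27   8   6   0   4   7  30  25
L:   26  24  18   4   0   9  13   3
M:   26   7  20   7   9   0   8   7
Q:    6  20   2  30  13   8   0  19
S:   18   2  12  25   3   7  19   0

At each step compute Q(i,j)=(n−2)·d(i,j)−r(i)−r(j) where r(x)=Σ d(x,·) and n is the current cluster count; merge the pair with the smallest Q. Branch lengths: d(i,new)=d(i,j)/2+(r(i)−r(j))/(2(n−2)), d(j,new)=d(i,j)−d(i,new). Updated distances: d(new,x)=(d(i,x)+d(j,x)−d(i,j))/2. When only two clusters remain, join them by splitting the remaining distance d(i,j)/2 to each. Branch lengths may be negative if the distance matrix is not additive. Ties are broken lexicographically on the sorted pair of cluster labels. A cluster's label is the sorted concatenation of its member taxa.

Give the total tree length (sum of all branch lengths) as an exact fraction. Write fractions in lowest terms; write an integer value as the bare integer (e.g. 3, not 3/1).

149/4

1. join C+Q (d=6, Q=-200) ⇒ CQ; edges |C|=19/3, |Q|=-1/3
  updated: d(CQ,E)=29/2, d(CQ,J)=8, d(CQ,K)=51/2, d(CQ,L)=33/2, d(CQ,M)=14, d(CQ,S)=31/2
2. join K+L (d=4, Q=-130) ⇒ KL; edges |K|=21/10, |L|=19/10
  updated: d(CQ,KL)=19, d(E,KL)=14, d(J,KL)=10, d(KL,M)=6, d(KL,S)=12
3. join CQ+J (d=8, Q=-98) ⇒ CJQ; edges |CQ|=11/2, |J|=5/2
  updated: d(CJQ,E)=31/4, d(CJQ,KL)=21/2, d(CJQ,M)=13, d(CJQ,S)=39/4
4. join KL+M (d=6, Q=-115/2) ⇒ KLM; edges |KL|=55/12, |M|=17/12
  updated: d(CJQ,KLM)=35/4, d(E,KLM)=15/2, d(KLM,S)=13/2
5. join CJQ+KLM (d=35/4, Q=-63/2) ⇒ CJKLMQ; edges |CJQ|=21/4, |KLM|=7/2
  updated: d(CJKLMQ,E)=13/4, d(CJKLMQ,S)=15/4
6. join CJKLMQ+E (d=13/4, Q=-9) ⇒ CEJKLMQ; edges |CJKLMQ|=5/2, |E|=3/4
  updated: d(CEJKLMQ,S)=5/4
7. join CEJKLMQ+S (d=5/4) ⇒ CEJKLMQS; edges |CEJKLMQ|=5/8, |S|=5/8
final tree: (((((C:19/3,Q:-1/3):11/2,J:5/2):21/4,((K:21/10,L:19/10):55/12,M:17/12):7/2):5/2,E:3/4):5/8,S:5/8)
total length: 149/4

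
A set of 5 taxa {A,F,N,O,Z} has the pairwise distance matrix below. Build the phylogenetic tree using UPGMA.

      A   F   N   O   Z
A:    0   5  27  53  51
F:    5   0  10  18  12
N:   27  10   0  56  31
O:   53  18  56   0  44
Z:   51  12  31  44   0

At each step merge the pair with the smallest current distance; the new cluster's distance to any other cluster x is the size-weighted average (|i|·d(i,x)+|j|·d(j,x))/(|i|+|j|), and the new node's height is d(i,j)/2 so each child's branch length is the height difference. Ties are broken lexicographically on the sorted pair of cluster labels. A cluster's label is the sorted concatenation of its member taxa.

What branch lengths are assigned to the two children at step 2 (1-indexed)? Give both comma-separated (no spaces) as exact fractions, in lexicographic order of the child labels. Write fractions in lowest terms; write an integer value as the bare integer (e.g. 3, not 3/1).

iteration 1: select A,F (d=5); attach at lengths (5/2, 5/2); label the merged cluster AF
  updated: d(AF,N)=37/2, d(AF,O)=71/2, d(AF,Z)=63/2
iteration 2: select AF,N (d=37/2); attach at lengths (27/4, 37/4); label the merged cluster AFN
  updated: d(AFN,O)=127/3, d(AFN,Z)=94/3
iteration 3: select AFN,Z (d=94/3); attach at lengths (77/12, 47/3); label the merged cluster AFNZ
  updated: d(AFNZ,O)=171/4
iteration 4: select AFNZ,O (d=171/4); attach at lengths (137/24, 171/8); label the merged cluster AFNOZ
final tree: ((((A:5/2,F:5/2):27/4,N:37/4):77/12,Z:47/3):137/24,O:171/8)
total length: 421/6

27/4,37/4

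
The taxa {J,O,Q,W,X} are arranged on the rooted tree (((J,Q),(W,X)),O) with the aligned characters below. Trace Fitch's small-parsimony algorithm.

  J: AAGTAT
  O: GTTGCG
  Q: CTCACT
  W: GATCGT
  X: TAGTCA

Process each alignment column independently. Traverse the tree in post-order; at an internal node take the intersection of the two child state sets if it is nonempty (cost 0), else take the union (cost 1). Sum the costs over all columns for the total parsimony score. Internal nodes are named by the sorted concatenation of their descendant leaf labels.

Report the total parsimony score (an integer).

JQ@0: {A} ∪ {C} = {A,C} (union, +1)
WX@0: {G} ∪ {T} = {G,T} (union, +1)
JQWX@0: {A,C} ∪ {G,T} = {A,C,G,T} (union, +1)
JOQWX@0: {A,C,G,T} ∩ {G} = {G} (intersection, +0)
JQ@1: {A} ∪ {T} = {A,T} (union, +1)
WX@1: {A} ∩ {A} = {A} (intersection, +0)
JQWX@1: {A,T} ∩ {A} = {A} (intersection, +0)
JOQWX@1: {A} ∪ {T} = {A,T} (union, +1)
JQ@2: {G} ∪ {C} = {C,G} (union, +1)
WX@2: {T} ∪ {G} = {G,T} (union, +1)
JQWX@2: {C,G} ∩ {G,T} = {G} (intersection, +0)
JOQWX@2: {G} ∪ {T} = {G,T} (union, +1)
JQ@3: {T} ∪ {A} = {A,T} (union, +1)
WX@3: {C} ∪ {T} = {C,T} (union, +1)
JQWX@3: {A,T} ∩ {C,T} = {T} (intersection, +0)
JOQWX@3: {T} ∪ {G} = {G,T} (union, +1)
JQ@4: {A} ∪ {C} = {A,C} (union, +1)
WX@4: {G} ∪ {C} = {C,G} (union, +1)
JQWX@4: {A,C} ∩ {C,G} = {C} (intersection, +0)
JOQWX@4: {C} ∩ {C} = {C} (intersection, +0)
JQ@5: {T} ∩ {T} = {T} (intersection, +0)
WX@5: {T} ∪ {A} = {A,T} (union, +1)
JQWX@5: {T} ∩ {A,T} = {T} (intersection, +0)
JOQWX@5: {T} ∪ {G} = {G,T} (union, +1)
per-site changes: [3, 2, 3, 3, 2, 2]; total = 15

15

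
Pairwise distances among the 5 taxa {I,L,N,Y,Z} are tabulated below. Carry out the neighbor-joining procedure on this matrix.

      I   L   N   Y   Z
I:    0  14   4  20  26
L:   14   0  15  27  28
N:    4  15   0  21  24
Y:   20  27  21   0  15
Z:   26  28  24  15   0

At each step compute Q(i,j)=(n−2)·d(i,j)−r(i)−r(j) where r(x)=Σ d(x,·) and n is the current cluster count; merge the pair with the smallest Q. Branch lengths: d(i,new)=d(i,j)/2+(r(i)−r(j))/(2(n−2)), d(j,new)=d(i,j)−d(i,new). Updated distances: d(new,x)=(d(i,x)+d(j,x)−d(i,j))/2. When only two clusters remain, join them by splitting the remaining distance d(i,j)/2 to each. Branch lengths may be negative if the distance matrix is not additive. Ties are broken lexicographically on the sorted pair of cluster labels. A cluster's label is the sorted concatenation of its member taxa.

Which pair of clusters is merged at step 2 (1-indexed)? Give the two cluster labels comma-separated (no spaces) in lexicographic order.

1. join Y+Z (d=15, Q=-131) ⇒ YZ; edges |Y|=35/6, |Z|=55/6
  updated: d(I,YZ)=31/2, d(L,YZ)=20, d(N,YZ)=15
2. join I+N (d=4, Q=-119/2) ⇒ IN; edges |I|=15/8, |N|=17/8
  updated: d(IN,L)=25/2, d(IN,YZ)=53/4
3. join IN+L (d=25/2, Q=-183/4) ⇒ ILN; edges |IN|=23/8, |L|=77/8
  updated: d(ILN,YZ)=83/8
4. join ILN+YZ (d=83/8) ⇒ ILNYZ; edges |ILN|=83/16, |YZ|=83/16
final tree: (((I:15/8,N:17/8):23/8,L:77/8):83/16,(Y:35/6,Z:55/6):83/16)
total length: 335/8

I,N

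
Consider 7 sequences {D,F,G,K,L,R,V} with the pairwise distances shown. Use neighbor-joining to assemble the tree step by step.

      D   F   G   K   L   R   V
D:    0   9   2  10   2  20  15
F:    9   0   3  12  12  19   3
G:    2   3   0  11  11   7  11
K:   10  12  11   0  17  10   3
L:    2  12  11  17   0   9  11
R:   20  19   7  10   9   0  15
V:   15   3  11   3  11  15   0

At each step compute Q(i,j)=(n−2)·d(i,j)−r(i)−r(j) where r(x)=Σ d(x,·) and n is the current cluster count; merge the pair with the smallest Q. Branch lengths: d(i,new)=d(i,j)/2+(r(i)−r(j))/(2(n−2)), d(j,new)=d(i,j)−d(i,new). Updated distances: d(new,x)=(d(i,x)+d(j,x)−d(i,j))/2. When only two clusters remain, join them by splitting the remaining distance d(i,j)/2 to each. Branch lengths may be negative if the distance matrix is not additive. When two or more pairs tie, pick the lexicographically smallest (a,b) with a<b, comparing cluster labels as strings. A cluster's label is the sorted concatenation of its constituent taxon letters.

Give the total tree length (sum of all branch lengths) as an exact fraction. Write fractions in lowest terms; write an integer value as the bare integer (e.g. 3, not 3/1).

213/8

1. join D+L (d=2, Q=-110) ⇒ DL; edges |D|=3/5, |L|=7/5
  updated: d(DL,F)=19/2, d(DL,G)=11/2, d(DL,K)=25/2, d(DL,R)=27/2, d(DL,V)=12
2. join K+V (d=3, Q=-161/2) ⇒ KV; edges |K|=33/16, |V|=15/16
  updated: d(DL,KV)=43/4, d(F,KV)=6, d(G,KV)=19/2, d(KV,R)=11
3. join F+KV (d=6, Q=-227/4) ⇒ FKV; edges |F|=73/24, |KV|=71/24
  updated: d(DL,FKV)=57/8, d(FKV,G)=13/4, d(FKV,R)=12
4. join DL+FKV (d=57/8, Q=-137/4) ⇒ DFKLV; edges |DL|=9/2, |FKV|=21/8
  updated: d(DFKLV,G)=13/16, d(DFKLV,R)=147/16
5. join DFKLV+G (d=13/16, Q=-17) ⇒ DFGKLV; edges |DFKLV|=3/2, |G|=-11/16
  updated: d(DFGKLV,R)=123/16
6. join DFGKLV+R (d=123/16) ⇒ DFGKLRV; edges |DFGKLV|=123/32, |R|=123/32
final tree: ((((D:3/5,L:7/5):9/2,(F:73/24,(K:33/16,V:15/16):71/24):21/8):3/2,G:-11/16):123/32,R:123/32)
total length: 213/8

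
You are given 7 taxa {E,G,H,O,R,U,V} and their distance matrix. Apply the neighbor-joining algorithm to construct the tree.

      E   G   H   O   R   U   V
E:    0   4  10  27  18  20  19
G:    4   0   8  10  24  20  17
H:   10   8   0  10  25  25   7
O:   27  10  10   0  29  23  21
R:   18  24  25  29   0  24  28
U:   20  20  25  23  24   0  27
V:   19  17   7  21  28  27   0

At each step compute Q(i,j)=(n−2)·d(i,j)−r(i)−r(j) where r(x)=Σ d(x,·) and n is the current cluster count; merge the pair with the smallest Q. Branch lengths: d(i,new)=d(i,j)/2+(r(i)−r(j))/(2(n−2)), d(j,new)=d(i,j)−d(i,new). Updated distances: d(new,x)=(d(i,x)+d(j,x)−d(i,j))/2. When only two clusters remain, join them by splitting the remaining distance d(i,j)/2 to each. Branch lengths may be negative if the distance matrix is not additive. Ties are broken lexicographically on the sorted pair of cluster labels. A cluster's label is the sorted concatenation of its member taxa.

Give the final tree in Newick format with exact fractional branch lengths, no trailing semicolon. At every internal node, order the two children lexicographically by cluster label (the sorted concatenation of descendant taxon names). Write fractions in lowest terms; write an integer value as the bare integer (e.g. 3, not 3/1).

1. join H+V (d=7, Q=-169) ⇒ HV; edges |H|=1/10, |V|=69/10
  updated: d(E,HV)=11, d(G,HV)=9, d(HV,O)=12, d(HV,R)=23, d(HV,U)=45/2
2. join R+U (d=24, Q=-263/2) ⇒ RU; edges |R|=209/16, |U|=175/16
  updated: d(E,RU)=7, d(G,RU)=10, d(HV,RU)=43/4, d(O,RU)=14
3. join E+G (d=4, Q=-70) ⇒ EG; edges |E|=14/3, |G|=-2/3
  updated: d(EG,HV)=8, d(EG,O)=33/2, d(EG,RU)=13/2
4. join EG+RU (d=13/2, Q=-197/4) ⇒ EGRU; edges |EG|=51/16, |RU|=53/16
  updated: d(EGRU,HV)=49/8, d(EGRU,O)=12
5. join EGRU+HV (d=49/8, Q=-241/8) ⇒ EGHRUV; edges |EGRU|=49/16, |HV|=49/16
  updated: d(EGHRUV,O)=143/16
6. join EGHRUV+O (d=143/16) ⇒ EGHORUV; edges |EGHRUV|=143/32, |O|=143/32
final tree: ((((E:14/3,G:-2/3):51/16,(R:209/16,U:175/16):53/16):49/16,(H:1/10,V:69/10):49/16):143/32,O:143/32)
total length: 905/16

((((E:14/3,G:-2/3):51/16,(R:209/16,U:175/16):53/16):49/16,(H:1/10,V:69/10):49/16):143/32,O:143/32)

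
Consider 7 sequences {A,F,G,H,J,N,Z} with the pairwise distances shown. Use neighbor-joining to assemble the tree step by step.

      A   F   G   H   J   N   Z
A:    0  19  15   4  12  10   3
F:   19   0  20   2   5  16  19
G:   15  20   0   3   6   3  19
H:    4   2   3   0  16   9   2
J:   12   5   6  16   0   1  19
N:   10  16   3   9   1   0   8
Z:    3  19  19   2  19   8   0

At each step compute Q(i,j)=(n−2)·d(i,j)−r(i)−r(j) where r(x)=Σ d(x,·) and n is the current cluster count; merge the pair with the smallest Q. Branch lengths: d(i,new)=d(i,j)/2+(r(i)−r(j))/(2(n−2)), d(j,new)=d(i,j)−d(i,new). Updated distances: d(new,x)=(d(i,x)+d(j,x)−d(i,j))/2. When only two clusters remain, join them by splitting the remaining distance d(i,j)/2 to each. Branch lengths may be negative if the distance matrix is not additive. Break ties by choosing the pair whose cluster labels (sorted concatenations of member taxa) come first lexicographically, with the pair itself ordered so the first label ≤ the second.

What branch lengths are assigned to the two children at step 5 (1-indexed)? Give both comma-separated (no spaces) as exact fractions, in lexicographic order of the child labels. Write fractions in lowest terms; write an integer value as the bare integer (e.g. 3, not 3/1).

step 1: merge (A,Z) at d=3, Q=-118; branch lengths A→4/5, Z→11/5; new cluster AZ
  updated: d(AZ,F)=35/2, d(AZ,G)=31/2, d(AZ,H)=3/2, d(AZ,J)=14, d(AZ,N)=15/2
step 2: merge (F,H) at d=2, Q=-84; branch lengths F→37/8, H→-21/8; new cluster FH
  updated: d(AZ,FH)=17/2, d(FH,G)=21/2, d(FH,J)=19/2, d(FH,N)=23/2
step 3: merge (AZ,FH) at d=17/2, Q=-60; branch lengths AZ→31/6, FH→10/3; new cluster AFHZ
  updated: d(AFHZ,G)=35/4, d(AFHZ,J)=15/2, d(AFHZ,N)=21/4
step 4: merge (AFHZ,G) at d=35/4, Q=-87/4; branch lengths AFHZ→85/16, G→55/16; new cluster AFGHZ
  updated: d(AFGHZ,J)=19/8, d(AFGHZ,N)=-1/4
step 5: merge (AFGHZ,J) at d=19/8, Q=-25/8; branch lengths AFGHZ→9/16, J→29/16; new cluster AFGHJZ
  updated: d(AFGHJZ,N)=-13/16
step 6: merge (AFGHJZ,N) at d=-13/16; branch lengths AFGHJZ→-13/32, N→-13/32; new cluster AFGHJNZ
final tree: (((((A:4/5,Z:11/5):31/6,(F:37/8,H:-21/8):10/3):85/16,G:55/16):9/16,J:29/16):-13/32,N:-13/32)
total length: 381/16

9/16,29/16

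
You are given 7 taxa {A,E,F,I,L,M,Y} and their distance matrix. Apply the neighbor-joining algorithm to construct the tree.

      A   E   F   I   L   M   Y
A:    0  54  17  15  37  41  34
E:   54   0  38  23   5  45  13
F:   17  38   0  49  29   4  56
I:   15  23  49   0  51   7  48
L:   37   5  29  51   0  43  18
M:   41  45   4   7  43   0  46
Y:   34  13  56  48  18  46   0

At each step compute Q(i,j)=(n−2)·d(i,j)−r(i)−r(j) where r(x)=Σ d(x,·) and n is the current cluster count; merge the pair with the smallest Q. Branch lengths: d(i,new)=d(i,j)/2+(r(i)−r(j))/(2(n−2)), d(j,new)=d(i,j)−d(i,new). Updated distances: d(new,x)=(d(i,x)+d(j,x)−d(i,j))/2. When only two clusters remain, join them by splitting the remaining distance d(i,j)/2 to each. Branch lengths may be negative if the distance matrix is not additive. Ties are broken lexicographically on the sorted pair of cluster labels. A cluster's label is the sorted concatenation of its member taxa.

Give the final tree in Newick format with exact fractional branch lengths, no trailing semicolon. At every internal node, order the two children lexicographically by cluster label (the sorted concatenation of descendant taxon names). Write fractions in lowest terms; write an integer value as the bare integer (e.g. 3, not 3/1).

iteration 1: select F,M (d=4, Q=-359); attach at lengths (27/10, 13/10); label the merged cluster FM
  updated: d(A,FM)=27, d(E,FM)=79/2, d(FM,I)=26, d(FM,L)=34, d(FM,Y)=49
iteration 2: select A,I (d=15, Q=-270); attach at lengths (8, 7); label the merged cluster AI
  updated: d(AI,E)=31, d(AI,FM)=19, d(AI,L)=73/2, d(AI,Y)=67/2
iteration 3: select AI,FM (d=19, Q=-409/2); attach at lengths (71/12, 157/12); label the merged cluster AFIM
  updated: d(AFIM,E)=103/4, d(AFIM,L)=103/4, d(AFIM,Y)=127/4
iteration 4: select AFIM,Y (d=127/4, Q=-165/2); attach at lengths (21, 43/4); label the merged cluster AFIMY
  updated: d(AFIMY,E)=7/2, d(AFIMY,L)=6
iteration 5: select AFIMY,E (d=7/2, Q=-29/2); attach at lengths (9/4, 5/4); label the merged cluster AEFIMY
  updated: d(AEFIMY,L)=15/4
iteration 6: select AEFIMY,L (d=15/4); attach at lengths (15/8, 15/8); label the merged cluster AEFILMY
final tree: (((((A:8,I:7):71/12,(F:27/10,M:13/10):157/12):21,Y:43/4):9/4,E:5/4):15/8,L:15/8)
total length: 77

(((((A:8,I:7):71/12,(F:27/10,M:13/10):157/12):21,Y:43/4):9/4,E:5/4):15/8,L:15/8)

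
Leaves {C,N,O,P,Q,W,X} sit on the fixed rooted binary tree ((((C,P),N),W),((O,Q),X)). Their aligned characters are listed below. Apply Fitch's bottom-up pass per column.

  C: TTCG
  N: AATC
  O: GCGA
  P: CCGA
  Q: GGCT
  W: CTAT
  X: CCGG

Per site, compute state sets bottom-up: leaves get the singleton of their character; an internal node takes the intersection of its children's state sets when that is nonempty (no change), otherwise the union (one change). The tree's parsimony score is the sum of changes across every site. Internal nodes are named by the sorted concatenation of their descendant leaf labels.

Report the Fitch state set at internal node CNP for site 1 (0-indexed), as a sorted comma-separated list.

site 0, node CP: C={T} ∪ P={C} → {C,T} (+1)
site 0, node CNP: CP={C,T} ∪ N={A} → {A,C,T} (+1)
site 0, node CNPW: CNP={A,C,T} ∩ W={C} → {C} (+0)
site 0, node OQ: O={G} ∩ Q={G} → {G} (+0)
site 0, node OQX: OQ={G} ∪ X={C} → {C,G} (+1)
site 0, node CNOPQWX: CNPW={C} ∩ OQX={C,G} → {C} (+0)
site 1, node CP: C={T} ∪ P={C} → {C,T} (+1)
site 1, node CNP: CP={C,T} ∪ N={A} → {A,C,T} (+1)
site 1, node CNPW: CNP={A,C,T} ∩ W={T} → {T} (+0)
site 1, node OQ: O={C} ∪ Q={G} → {C,G} (+1)
site 1, node OQX: OQ={C,G} ∩ X={C} → {C} (+0)
site 1, node CNOPQWX: CNPW={T} ∪ OQX={C} → {C,T} (+1)
site 2, node CP: C={C} ∪ P={G} → {C,G} (+1)
site 2, node CNP: CP={C,G} ∪ N={T} → {C,G,T} (+1)
site 2, node CNPW: CNP={C,G,T} ∪ W={A} → {A,C,G,T} (+1)
site 2, node OQ: O={G} ∪ Q={C} → {C,G} (+1)
site 2, node OQX: OQ={C,G} ∩ X={G} → {G} (+0)
site 2, node CNOPQWX: CNPW={A,C,G,T} ∩ OQX={G} → {G} (+0)
site 3, node CP: C={G} ∪ P={A} → {A,G} (+1)
site 3, node CNP: CP={A,G} ∪ N={C} → {A,C,G} (+1)
site 3, node CNPW: CNP={A,C,G} ∪ W={T} → {A,C,G,T} (+1)
site 3, node OQ: O={A} ∪ Q={T} → {A,T} (+1)
site 3, node OQX: OQ={A,T} ∪ X={G} → {A,G,T} (+1)
site 3, node CNOPQWX: CNPW={A,C,G,T} ∩ OQX={A,G,T} → {A,G,T} (+0)
per-site changes: [3, 4, 4, 5]; total = 16

A,C,T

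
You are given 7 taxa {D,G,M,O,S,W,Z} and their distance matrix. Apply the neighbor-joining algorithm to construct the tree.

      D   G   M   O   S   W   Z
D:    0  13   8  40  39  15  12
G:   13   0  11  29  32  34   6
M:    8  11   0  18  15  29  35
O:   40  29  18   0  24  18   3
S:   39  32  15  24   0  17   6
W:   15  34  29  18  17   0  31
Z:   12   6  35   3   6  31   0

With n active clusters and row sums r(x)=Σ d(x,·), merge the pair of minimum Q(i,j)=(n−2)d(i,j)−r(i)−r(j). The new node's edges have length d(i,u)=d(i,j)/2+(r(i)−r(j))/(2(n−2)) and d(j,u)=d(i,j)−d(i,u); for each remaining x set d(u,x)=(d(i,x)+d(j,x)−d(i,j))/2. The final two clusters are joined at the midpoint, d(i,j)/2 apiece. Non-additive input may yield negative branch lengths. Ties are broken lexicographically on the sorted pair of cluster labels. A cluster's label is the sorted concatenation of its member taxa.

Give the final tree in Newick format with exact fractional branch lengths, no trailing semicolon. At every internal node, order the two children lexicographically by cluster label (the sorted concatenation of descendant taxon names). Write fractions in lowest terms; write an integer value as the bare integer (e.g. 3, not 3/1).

(((D:81/16,M:47/16):33/16,G:95/16):151/32,((O:27/5,Z:-12/5):51/8,(S:133/16,W:139/16):27/8):151/32)

iteration 1: select O,Z (d=3, Q=-210); attach at lengths (27/5, -12/5); label the merged cluster OZ
  updated: d(D,OZ)=49/2, d(G,OZ)=16, d(M,OZ)=25, d(OZ,S)=27/2, d(OZ,W)=23
iteration 2: select S,W (d=17, Q=-333/2); attach at lengths (133/16, 139/16); label the merged cluster SW
  updated: d(D,SW)=37/2, d(G,SW)=49/2, d(M,SW)=27/2, d(OZ,SW)=39/4
iteration 3: select OZ,SW (d=39/4, Q=-449/4); attach at lengths (51/8, 27/8); label the merged cluster OSWZ
  updated: d(D,OSWZ)=133/8, d(G,OSWZ)=123/8, d(M,OSWZ)=115/8
iteration 4: select D,M (d=8, Q=-55); attach at lengths (81/16, 47/16); label the merged cluster DM
  updated: d(DM,G)=8, d(DM,OSWZ)=23/2
iteration 5: select DM,G (d=8, Q=-279/8); attach at lengths (33/16, 95/16); label the merged cluster DGM
  updated: d(DGM,OSWZ)=151/16
iteration 6: select DGM,OSWZ (d=151/16); attach at lengths (151/32, 151/32); label the merged cluster DGMOSWZ
final tree: (((D:81/16,M:47/16):33/16,G:95/16):151/32,((O:27/5,Z:-12/5):51/8,(S:133/16,W:139/16):27/8):151/32)
total length: 883/16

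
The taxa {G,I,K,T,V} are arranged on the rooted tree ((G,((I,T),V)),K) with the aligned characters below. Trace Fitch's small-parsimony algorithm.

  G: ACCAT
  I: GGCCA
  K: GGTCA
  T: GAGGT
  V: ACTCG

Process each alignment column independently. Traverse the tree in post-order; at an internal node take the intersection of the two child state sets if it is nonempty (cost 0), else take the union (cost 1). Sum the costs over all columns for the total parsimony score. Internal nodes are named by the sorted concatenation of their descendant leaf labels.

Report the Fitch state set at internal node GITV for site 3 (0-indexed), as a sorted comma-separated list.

IT@0: {G} ∩ {G} = {G} (intersection, +0)
ITV@0: {G} ∪ {A} = {A,G} (union, +1)
GITV@0: {A} ∩ {A,G} = {A} (intersection, +0)
GIKTV@0: {A} ∪ {G} = {A,G} (union, +1)
IT@1: {G} ∪ {A} = {A,G} (union, +1)
ITV@1: {A,G} ∪ {C} = {A,C,G} (union, +1)
GITV@1: {C} ∩ {A,C,G} = {C} (intersection, +0)
GIKTV@1: {C} ∪ {G} = {C,G} (union, +1)
IT@2: {C} ∪ {G} = {C,G} (union, +1)
ITV@2: {C,G} ∪ {T} = {C,G,T} (union, +1)
GITV@2: {C} ∩ {C,G,T} = {C} (intersection, +0)
GIKTV@2: {C} ∪ {T} = {C,T} (union, +1)
IT@3: {C} ∪ {G} = {C,G} (union, +1)
ITV@3: {C,G} ∩ {C} = {C} (intersection, +0)
GITV@3: {A} ∪ {C} = {A,C} (union, +1)
GIKTV@3: {A,C} ∩ {C} = {C} (intersection, +0)
IT@4: {A} ∪ {T} = {A,T} (union, +1)
ITV@4: {A,T} ∪ {G} = {A,G,T} (union, +1)
GITV@4: {T} ∩ {A,G,T} = {T} (intersection, +0)
GIKTV@4: {T} ∪ {A} = {A,T} (union, +1)
per-site changes: [2, 3, 3, 2, 3]; total = 13

A,C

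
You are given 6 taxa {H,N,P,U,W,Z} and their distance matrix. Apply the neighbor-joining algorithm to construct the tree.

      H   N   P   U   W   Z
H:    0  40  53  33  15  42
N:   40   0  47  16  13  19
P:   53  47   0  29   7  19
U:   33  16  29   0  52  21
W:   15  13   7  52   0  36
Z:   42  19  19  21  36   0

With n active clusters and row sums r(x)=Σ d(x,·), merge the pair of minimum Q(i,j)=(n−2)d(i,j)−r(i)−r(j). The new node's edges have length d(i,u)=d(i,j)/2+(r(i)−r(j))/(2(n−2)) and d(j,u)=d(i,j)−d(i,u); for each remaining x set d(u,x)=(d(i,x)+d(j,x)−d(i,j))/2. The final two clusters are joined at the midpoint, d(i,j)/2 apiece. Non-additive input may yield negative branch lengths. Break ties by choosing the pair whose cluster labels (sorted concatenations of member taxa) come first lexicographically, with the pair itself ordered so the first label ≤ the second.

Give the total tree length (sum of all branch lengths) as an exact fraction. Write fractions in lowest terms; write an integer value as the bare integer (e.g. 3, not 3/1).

1181/16

step 1: merge (P,W) at d=7, Q=-250; branch lengths P→15/2, W→-1/2; new cluster PW
  updated: d(H,PW)=61/2, d(N,PW)=53/2, d(PW,U)=37, d(PW,Z)=24
step 2: merge (H,PW) at d=61/2, Q=-172; branch lengths H→119/6, PW→32/3; new cluster HPW
  updated: d(HPW,N)=18, d(HPW,U)=79/4, d(HPW,Z)=71/4
step 3: merge (HPW,Z) at d=71/4, Q=-311/4; branch lengths HPW→133/16, Z→151/16; new cluster HPWZ
  updated: d(HPWZ,N)=77/8, d(HPWZ,U)=23/2
step 4: merge (HPWZ,N) at d=77/8, Q=-297/8; branch lengths HPWZ→41/16, N→113/16; new cluster HNPWZ
  updated: d(HNPWZ,U)=143/16
step 5: merge (HNPWZ,U) at d=143/16; branch lengths HNPWZ→143/32, U→143/32; new cluster HNPUWZ
final tree: ((((H:119/6,(P:15/2,W:-1/2):32/3):133/16,Z:151/16):41/16,N:113/16):143/32,U:143/32)
total length: 1181/16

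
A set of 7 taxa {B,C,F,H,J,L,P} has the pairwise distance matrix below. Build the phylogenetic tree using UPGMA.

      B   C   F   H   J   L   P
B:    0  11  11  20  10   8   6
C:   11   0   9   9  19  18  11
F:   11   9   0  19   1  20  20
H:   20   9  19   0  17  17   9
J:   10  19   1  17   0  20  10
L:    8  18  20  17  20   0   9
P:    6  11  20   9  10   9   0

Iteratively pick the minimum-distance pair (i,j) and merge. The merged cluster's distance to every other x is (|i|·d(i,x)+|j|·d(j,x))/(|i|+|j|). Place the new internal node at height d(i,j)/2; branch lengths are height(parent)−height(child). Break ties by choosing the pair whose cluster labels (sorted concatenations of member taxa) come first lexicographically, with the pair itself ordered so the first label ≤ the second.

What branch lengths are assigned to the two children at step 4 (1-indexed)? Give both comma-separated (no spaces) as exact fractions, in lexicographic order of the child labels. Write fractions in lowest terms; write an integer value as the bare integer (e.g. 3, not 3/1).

iteration 1: select F,J (d=1); attach at lengths (1/2, 1/2); label the merged cluster FJ
  updated: d(B,FJ)=21/2, d(C,FJ)=14, d(FJ,H)=18, d(FJ,L)=20, d(FJ,P)=15
iteration 2: select B,P (d=6); attach at lengths (3, 3); label the merged cluster BP
  updated: d(BP,C)=11, d(BP,FJ)=51/4, d(BP,H)=29/2, d(BP,L)=17/2
iteration 3: select BP,L (d=17/2); attach at lengths (5/4, 17/4); label the merged cluster BLP
  updated: d(BLP,C)=40/3, d(BLP,FJ)=91/6, d(BLP,H)=46/3
iteration 4: select C,H (d=9); attach at lengths (9/2, 9/2); label the merged cluster CH
  updated: d(BLP,CH)=43/3, d(CH,FJ)=16
iteration 5: select BLP,CH (d=43/3); attach at lengths (35/12, 8/3); label the merged cluster BCHLP
  updated: d(BCHLP,FJ)=31/2
iteration 6: select BCHLP,FJ (d=31/2); attach at lengths (7/12, 29/4); label the merged cluster BCFHJLP
final tree: ((((B:3,P:3):5/4,L:17/4):35/12,(C:9/2,H:9/2):8/3):7/12,(F:1/2,J:1/2):29/4)
total length: 419/12

9/2,9/2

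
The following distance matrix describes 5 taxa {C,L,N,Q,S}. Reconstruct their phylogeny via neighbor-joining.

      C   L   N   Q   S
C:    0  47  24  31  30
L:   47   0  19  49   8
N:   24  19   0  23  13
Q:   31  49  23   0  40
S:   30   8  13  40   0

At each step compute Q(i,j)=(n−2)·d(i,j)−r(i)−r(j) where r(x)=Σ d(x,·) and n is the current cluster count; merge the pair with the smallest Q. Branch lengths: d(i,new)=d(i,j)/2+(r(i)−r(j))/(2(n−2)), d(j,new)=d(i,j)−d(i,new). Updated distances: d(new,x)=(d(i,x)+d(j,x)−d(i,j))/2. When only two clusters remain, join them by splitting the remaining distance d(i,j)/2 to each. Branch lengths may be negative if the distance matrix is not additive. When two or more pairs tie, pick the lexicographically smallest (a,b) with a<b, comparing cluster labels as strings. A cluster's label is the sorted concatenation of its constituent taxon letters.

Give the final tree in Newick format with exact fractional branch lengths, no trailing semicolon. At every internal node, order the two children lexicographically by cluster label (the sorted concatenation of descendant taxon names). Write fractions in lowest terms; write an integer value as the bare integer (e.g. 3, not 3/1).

iteration 1: select L,S (d=8, Q=-190); attach at lengths (28/3, -4/3); label the merged cluster LS
  updated: d(C,LS)=69/2, d(LS,N)=12, d(LS,Q)=81/2
iteration 2: select C,Q (d=31, Q=-122); attach at lengths (57/4, 67/4); label the merged cluster CQ
  updated: d(CQ,LS)=22, d(CQ,N)=8
iteration 3: select CQ,LS (d=22, Q=-42); attach at lengths (9, 13); label the merged cluster CLQS
  updated: d(CLQS,N)=-1
iteration 4: select CLQS,N (d=-1); attach at lengths (-1/2, -1/2); label the merged cluster CLNQS
final tree: (((C:57/4,Q:67/4):9,(L:28/3,S:-4/3):13):-1/2,N:-1/2)
total length: 60

(((C:57/4,Q:67/4):9,(L:28/3,S:-4/3):13):-1/2,N:-1/2)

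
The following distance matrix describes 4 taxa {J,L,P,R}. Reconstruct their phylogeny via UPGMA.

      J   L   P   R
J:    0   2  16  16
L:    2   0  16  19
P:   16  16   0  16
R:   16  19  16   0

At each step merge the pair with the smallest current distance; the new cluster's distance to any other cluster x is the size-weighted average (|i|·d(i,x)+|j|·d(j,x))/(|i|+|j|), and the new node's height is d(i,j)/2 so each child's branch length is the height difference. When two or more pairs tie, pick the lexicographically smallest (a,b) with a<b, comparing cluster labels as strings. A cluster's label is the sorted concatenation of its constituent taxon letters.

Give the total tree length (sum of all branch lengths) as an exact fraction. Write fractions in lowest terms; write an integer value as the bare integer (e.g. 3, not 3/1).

1. join J+L (d=2) ⇒ JL; edges |J|=1, |L|=1
  updated: d(JL,P)=16, d(JL,R)=35/2
2. join JL+P (d=16) ⇒ JLP; edges |JL|=7, |P|=8
  updated: d(JLP,R)=17
3. join JLP+R (d=17) ⇒ JLPR; edges |JLP|=1/2, |R|=17/2
final tree: (((J:1,L:1):7,P:8):1/2,R:17/2)
total length: 26

26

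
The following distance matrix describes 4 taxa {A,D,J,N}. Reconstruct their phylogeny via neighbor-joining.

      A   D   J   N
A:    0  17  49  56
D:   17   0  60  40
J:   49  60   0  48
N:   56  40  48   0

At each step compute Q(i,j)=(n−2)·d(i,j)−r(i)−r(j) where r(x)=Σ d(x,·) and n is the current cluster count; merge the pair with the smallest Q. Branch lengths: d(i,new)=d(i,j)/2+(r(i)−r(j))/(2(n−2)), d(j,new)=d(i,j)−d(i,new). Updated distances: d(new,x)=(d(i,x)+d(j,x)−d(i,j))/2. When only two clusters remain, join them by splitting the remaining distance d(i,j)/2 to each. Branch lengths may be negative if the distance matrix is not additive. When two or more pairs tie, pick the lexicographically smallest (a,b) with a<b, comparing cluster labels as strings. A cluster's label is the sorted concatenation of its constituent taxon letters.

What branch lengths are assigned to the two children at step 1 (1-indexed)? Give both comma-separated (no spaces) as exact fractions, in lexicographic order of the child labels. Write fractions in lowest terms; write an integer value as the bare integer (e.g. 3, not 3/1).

1. join A+D (d=17, Q=-205) ⇒ AD; edges |A|=39/4, |D|=29/4
  updated: d(AD,J)=46, d(AD,N)=79/2
2. join AD+J (d=46, Q=-267/2) ⇒ ADJ; edges |AD|=75/4, |J|=109/4
  updated: d(ADJ,N)=83/4
3. join ADJ+N (d=83/4) ⇒ ADJN; edges |ADJ|=83/8, |N|=83/8
final tree: (((A:39/4,D:29/4):75/4,J:109/4):83/8,N:83/8)
total length: 335/4

39/4,29/4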